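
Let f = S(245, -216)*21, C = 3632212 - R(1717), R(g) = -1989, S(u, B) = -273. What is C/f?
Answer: -3634201/5733 ≈ -633.91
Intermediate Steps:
C = 3634201 (C = 3632212 - 1*(-1989) = 3632212 + 1989 = 3634201)
f = -5733 (f = -273*21 = -5733)
C/f = 3634201/(-5733) = 3634201*(-1/5733) = -3634201/5733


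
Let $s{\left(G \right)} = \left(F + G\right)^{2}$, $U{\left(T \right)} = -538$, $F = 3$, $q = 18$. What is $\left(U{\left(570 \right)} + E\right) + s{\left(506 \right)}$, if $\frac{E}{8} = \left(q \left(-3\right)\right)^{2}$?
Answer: $281871$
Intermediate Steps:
$s{\left(G \right)} = \left(3 + G\right)^{2}$
$E = 23328$ ($E = 8 \left(18 \left(-3\right)\right)^{2} = 8 \left(-54\right)^{2} = 8 \cdot 2916 = 23328$)
$\left(U{\left(570 \right)} + E\right) + s{\left(506 \right)} = \left(-538 + 23328\right) + \left(3 + 506\right)^{2} = 22790 + 509^{2} = 22790 + 259081 = 281871$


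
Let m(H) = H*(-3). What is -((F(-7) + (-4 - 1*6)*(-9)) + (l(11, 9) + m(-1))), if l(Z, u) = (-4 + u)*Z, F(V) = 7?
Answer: -155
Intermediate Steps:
m(H) = -3*H
l(Z, u) = Z*(-4 + u)
-((F(-7) + (-4 - 1*6)*(-9)) + (l(11, 9) + m(-1))) = -((7 + (-4 - 1*6)*(-9)) + (11*(-4 + 9) - 3*(-1))) = -((7 + (-4 - 6)*(-9)) + (11*5 + 3)) = -((7 - 10*(-9)) + (55 + 3)) = -((7 + 90) + 58) = -(97 + 58) = -1*155 = -155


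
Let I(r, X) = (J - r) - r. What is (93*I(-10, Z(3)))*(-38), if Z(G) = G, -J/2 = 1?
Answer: -63612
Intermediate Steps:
J = -2 (J = -2*1 = -2)
I(r, X) = -2 - 2*r (I(r, X) = (-2 - r) - r = -2 - 2*r)
(93*I(-10, Z(3)))*(-38) = (93*(-2 - 2*(-10)))*(-38) = (93*(-2 + 20))*(-38) = (93*18)*(-38) = 1674*(-38) = -63612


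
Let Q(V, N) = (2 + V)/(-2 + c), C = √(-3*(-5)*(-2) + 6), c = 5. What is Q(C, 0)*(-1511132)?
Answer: -3022264/3 - 3022264*I*√6/3 ≈ -1.0074e+6 - 2.4677e+6*I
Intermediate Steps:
C = 2*I*√6 (C = √(15*(-2) + 6) = √(-30 + 6) = √(-24) = 2*I*√6 ≈ 4.899*I)
Q(V, N) = ⅔ + V/3 (Q(V, N) = (2 + V)/(-2 + 5) = (2 + V)/3 = (2 + V)*(⅓) = ⅔ + V/3)
Q(C, 0)*(-1511132) = (⅔ + (2*I*√6)/3)*(-1511132) = (⅔ + 2*I*√6/3)*(-1511132) = -3022264/3 - 3022264*I*√6/3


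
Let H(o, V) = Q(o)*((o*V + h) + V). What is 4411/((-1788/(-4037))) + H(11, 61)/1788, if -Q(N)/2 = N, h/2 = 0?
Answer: 17791103/1788 ≈ 9950.3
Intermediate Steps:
h = 0 (h = 2*0 = 0)
Q(N) = -2*N
H(o, V) = -2*o*(V + V*o) (H(o, V) = (-2*o)*((o*V + 0) + V) = (-2*o)*((V*o + 0) + V) = (-2*o)*(V*o + V) = (-2*o)*(V + V*o) = -2*o*(V + V*o))
4411/((-1788/(-4037))) + H(11, 61)/1788 = 4411/((-1788/(-4037))) - 2*61*11*(1 + 11)/1788 = 4411/((-1788*(-1/4037))) - 2*61*11*12*(1/1788) = 4411/(1788/4037) - 16104*1/1788 = 4411*(4037/1788) - 1342/149 = 17807207/1788 - 1342/149 = 17791103/1788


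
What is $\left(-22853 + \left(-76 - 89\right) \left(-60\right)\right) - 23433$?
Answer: $-36386$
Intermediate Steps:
$\left(-22853 + \left(-76 - 89\right) \left(-60\right)\right) - 23433 = \left(-22853 - -9900\right) - 23433 = \left(-22853 + 9900\right) - 23433 = -12953 - 23433 = -36386$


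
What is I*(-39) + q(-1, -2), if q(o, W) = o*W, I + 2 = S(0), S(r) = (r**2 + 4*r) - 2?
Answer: 158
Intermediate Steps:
S(r) = -2 + r**2 + 4*r
I = -4 (I = -2 + (-2 + 0**2 + 4*0) = -2 + (-2 + 0 + 0) = -2 - 2 = -4)
q(o, W) = W*o
I*(-39) + q(-1, -2) = -4*(-39) - 2*(-1) = 156 + 2 = 158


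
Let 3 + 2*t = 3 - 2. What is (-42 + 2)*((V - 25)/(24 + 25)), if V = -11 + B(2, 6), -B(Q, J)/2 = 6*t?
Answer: 960/49 ≈ 19.592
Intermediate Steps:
t = -1 (t = -3/2 + (3 - 2)/2 = -3/2 + (½)*1 = -3/2 + ½ = -1)
B(Q, J) = 12 (B(Q, J) = -12*(-1) = -2*(-6) = 12)
V = 1 (V = -11 + 12 = 1)
(-42 + 2)*((V - 25)/(24 + 25)) = (-42 + 2)*((1 - 25)/(24 + 25)) = -(-960)/49 = -40*(-24/49) = 960/49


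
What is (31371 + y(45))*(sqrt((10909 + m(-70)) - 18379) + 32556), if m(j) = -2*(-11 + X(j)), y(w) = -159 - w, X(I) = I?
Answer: 1014672852 + 187002*I*sqrt(203) ≈ 1.0147e+9 + 2.6644e+6*I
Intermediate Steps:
m(j) = 22 - 2*j (m(j) = -2*(-11 + j) = 22 - 2*j)
(31371 + y(45))*(sqrt((10909 + m(-70)) - 18379) + 32556) = (31371 + (-159 - 1*45))*(sqrt((10909 + (22 - 2*(-70))) - 18379) + 32556) = (31371 + (-159 - 45))*(sqrt((10909 + (22 + 140)) - 18379) + 32556) = (31371 - 204)*(sqrt((10909 + 162) - 18379) + 32556) = 31167*(sqrt(11071 - 18379) + 32556) = 31167*(sqrt(-7308) + 32556) = 31167*(6*I*sqrt(203) + 32556) = 31167*(32556 + 6*I*sqrt(203)) = 1014672852 + 187002*I*sqrt(203)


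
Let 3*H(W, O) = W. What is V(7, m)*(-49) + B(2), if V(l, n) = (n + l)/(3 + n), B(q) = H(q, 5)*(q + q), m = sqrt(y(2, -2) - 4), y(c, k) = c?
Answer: (-139*sqrt(2) + 1005*I)/(3*(sqrt(2) - 3*I)) ≈ -99.788 + 25.199*I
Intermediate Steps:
H(W, O) = W/3
m = I*sqrt(2) (m = sqrt(2 - 4) = sqrt(-2) = I*sqrt(2) ≈ 1.4142*I)
B(q) = 2*q**2/3 (B(q) = (q/3)*(q + q) = (q/3)*(2*q) = 2*q**2/3)
V(l, n) = (l + n)/(3 + n)
V(7, m)*(-49) + B(2) = ((7 + I*sqrt(2))/(3 + I*sqrt(2)))*(-49) + (2/3)*2**2 = -49*(7 + I*sqrt(2))/(3 + I*sqrt(2)) + (2/3)*4 = -49*(7 + I*sqrt(2))/(3 + I*sqrt(2)) + 8/3 = 8/3 - 49*(7 + I*sqrt(2))/(3 + I*sqrt(2))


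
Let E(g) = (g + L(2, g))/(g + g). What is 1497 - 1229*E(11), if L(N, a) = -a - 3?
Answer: 36621/22 ≈ 1664.6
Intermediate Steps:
L(N, a) = -3 - a
E(g) = -3/(2*g) (E(g) = (g + (-3 - g))/(g + g) = -3*1/(2*g) = -3/(2*g))
1497 - 1229*E(11) = 1497 - (-3687)/(2*11) = 1497 - 1229*(-3/22) = 1497 + 3687/22 = 36621/22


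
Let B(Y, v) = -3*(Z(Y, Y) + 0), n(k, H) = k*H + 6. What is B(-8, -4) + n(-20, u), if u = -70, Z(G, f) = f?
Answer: 1430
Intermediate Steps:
n(k, H) = 6 + H*k (n(k, H) = H*k + 6 = 6 + H*k)
B(Y, v) = -3*Y (B(Y, v) = -3*(Y + 0) = -3*Y)
B(-8, -4) + n(-20, u) = -3*(-8) + (6 - 70*(-20)) = 24 + (6 + 1400) = 24 + 1406 = 1430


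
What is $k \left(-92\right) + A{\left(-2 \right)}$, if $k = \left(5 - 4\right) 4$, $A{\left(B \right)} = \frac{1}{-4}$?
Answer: $- \frac{1473}{4} \approx -368.25$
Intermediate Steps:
$A{\left(B \right)} = - \frac{1}{4}$
$k = 4$ ($k = 1 \cdot 4 = 4$)
$k \left(-92\right) + A{\left(-2 \right)} = 4 \left(-92\right) - \frac{1}{4} = -368 - \frac{1}{4} = - \frac{1473}{4}$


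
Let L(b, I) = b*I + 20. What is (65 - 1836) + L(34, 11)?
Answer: -1377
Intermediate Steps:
L(b, I) = 20 + I*b (L(b, I) = I*b + 20 = 20 + I*b)
(65 - 1836) + L(34, 11) = (65 - 1836) + (20 + 11*34) = -1771 + (20 + 374) = -1771 + 394 = -1377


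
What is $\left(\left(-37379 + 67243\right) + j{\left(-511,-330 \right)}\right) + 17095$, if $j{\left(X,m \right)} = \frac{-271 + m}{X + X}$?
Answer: $\frac{47992699}{1022} \approx 46960.0$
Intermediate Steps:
$j{\left(X,m \right)} = \frac{-271 + m}{2 X}$
$\left(\left(-37379 + 67243\right) + j{\left(-511,-330 \right)}\right) + 17095 = \left(\left(-37379 + 67243\right) + \frac{-271 - 330}{2 \left(-511\right)}\right) + 17095 = \left(29864 + \frac{1}{2} \left(- \frac{1}{511}\right) \left(-601\right)\right) + 17095 = \left(29864 + \frac{601}{1022}\right) + 17095 = \frac{30521609}{1022} + 17095 = \frac{47992699}{1022}$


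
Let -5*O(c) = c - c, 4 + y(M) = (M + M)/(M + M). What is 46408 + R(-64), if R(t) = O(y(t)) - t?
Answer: 46472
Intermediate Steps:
y(M) = -3 (y(M) = -4 + (M + M)/(M + M) = -4 + (2*M)/((2*M)) = -4 + (2*M)*(1/(2*M)) = -4 + 1 = -3)
O(c) = 0 (O(c) = -(c - c)/5 = -⅕*0 = 0)
R(t) = -t (R(t) = 0 - t = -t)
46408 + R(-64) = 46408 - 1*(-64) = 46408 + 64 = 46472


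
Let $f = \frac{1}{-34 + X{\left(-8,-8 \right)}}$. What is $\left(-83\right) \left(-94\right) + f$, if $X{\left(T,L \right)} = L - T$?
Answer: $\frac{265267}{34} \approx 7802.0$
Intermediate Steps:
$f = - \frac{1}{34}$ ($f = \frac{1}{-34 - 0} = \frac{1}{-34 + \left(-8 + 8\right)} = \frac{1}{-34 + 0} = \frac{1}{-34} = - \frac{1}{34} \approx -0.029412$)
$\left(-83\right) \left(-94\right) + f = \left(-83\right) \left(-94\right) - \frac{1}{34} = 7802 - \frac{1}{34} = \frac{265267}{34}$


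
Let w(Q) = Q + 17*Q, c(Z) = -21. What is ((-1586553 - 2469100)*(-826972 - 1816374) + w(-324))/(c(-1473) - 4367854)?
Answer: -10720494129106/4367875 ≈ -2.4544e+6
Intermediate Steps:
w(Q) = 18*Q
((-1586553 - 2469100)*(-826972 - 1816374) + w(-324))/(c(-1473) - 4367854) = ((-1586553 - 2469100)*(-826972 - 1816374) + 18*(-324))/(-21 - 4367854) = (-4055653*(-2643346) - 5832)/(-4367875) = (10720494134938 - 5832)*(-1/4367875) = 10720494129106*(-1/4367875) = -10720494129106/4367875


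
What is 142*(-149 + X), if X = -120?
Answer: -38198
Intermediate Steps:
142*(-149 + X) = 142*(-149 - 120) = 142*(-269) = -38198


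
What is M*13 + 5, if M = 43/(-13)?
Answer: -38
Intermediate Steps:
M = -43/13 (M = 43*(-1/13) = -43/13 ≈ -3.3077)
M*13 + 5 = -43/13*13 + 5 = -43 + 5 = -38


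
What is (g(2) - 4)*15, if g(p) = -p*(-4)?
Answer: 60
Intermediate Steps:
g(p) = 4*p
(g(2) - 4)*15 = (4*2 - 4)*15 = (8 - 4)*15 = 4*15 = 60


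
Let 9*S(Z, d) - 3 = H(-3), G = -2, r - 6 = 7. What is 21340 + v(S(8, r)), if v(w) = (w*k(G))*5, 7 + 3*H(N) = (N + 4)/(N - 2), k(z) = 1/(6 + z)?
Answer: 256081/12 ≈ 21340.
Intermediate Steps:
r = 13 (r = 6 + 7 = 13)
H(N) = -7/3 + (4 + N)/(3*(-2 + N)) (H(N) = -7/3 + ((N + 4)/(N - 2))/3 = -7/3 + ((4 + N)/(-2 + N))/3 = -7/3 + (4 + N)/(3*(-2 + N)))
S(Z, d) = 1/15 (S(Z, d) = 1/3 + (2*(3 - 1*(-3))/(-2 - 3))/9 = 1/3 + (2*(3 + 3)/(-5))/9 = 1/3 + (2*(-1/5)*6)/9 = 1/3 + (1/9)*(-12/5) = 1/3 - 4/15 = 1/15)
v(w) = 5*w/4 (v(w) = (w/(6 - 2))*5 = (w/4)*5 = 5*w/4)
21340 + v(S(8, r)) = 21340 + (5/4)*(1/15) = 21340 + 1/12 = 256081/12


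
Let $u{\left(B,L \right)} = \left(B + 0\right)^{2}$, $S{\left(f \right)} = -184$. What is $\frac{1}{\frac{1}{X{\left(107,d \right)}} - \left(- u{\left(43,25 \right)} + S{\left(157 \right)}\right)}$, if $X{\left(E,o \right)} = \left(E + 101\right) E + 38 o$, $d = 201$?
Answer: $\frac{29894}{60774503} \approx 0.00049188$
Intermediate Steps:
$u{\left(B,L \right)} = B^{2}$
$X{\left(E,o \right)} = 38 o + E \left(101 + E\right)$ ($X{\left(E,o \right)} = \left(101 + E\right) E + 38 o = E \left(101 + E\right) + 38 o = 38 o + E \left(101 + E\right)$)
$\frac{1}{\frac{1}{X{\left(107,d \right)}} - \left(- u{\left(43,25 \right)} + S{\left(157 \right)}\right)} = \frac{1}{\frac{1}{107^{2} + 38 \cdot 201 + 101 \cdot 107} - \left(-184 - 43^{2}\right)} = \frac{1}{\frac{1}{11449 + 7638 + 10807} + \left(1849 + 184\right)} = \frac{1}{\frac{1}{29894} + 2033} = \frac{1}{\frac{60774503}{29894}} = \frac{29894}{60774503}$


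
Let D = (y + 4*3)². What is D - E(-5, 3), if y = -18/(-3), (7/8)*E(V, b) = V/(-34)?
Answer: 38536/119 ≈ 323.83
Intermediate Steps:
E(V, b) = -4*V/119 (E(V, b) = 8*(V/(-34))/7 = 8*(V*(-1/34))/7 = 8*(-V/34)/7 = -4*V/119)
y = 6 (y = -18*(-⅓) = 6)
D = 324 (D = (6 + 4*3)² = (6 + 12)² = 18² = 324)
D - E(-5, 3) = 324 - (-4)*(-5)/119 = 324 - 1*20/119 = 324 - 20/119 = 38536/119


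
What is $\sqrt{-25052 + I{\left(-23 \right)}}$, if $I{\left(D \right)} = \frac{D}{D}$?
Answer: $i \sqrt{25051} \approx 158.28 i$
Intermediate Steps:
$I{\left(D \right)} = 1$
$\sqrt{-25052 + I{\left(-23 \right)}} = \sqrt{-25052 + 1} = \sqrt{-25051} = i \sqrt{25051}$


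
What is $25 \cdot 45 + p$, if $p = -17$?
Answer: $1108$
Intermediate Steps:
$25 \cdot 45 + p = 25 \cdot 45 - 17 = 1125 - 17 = 1108$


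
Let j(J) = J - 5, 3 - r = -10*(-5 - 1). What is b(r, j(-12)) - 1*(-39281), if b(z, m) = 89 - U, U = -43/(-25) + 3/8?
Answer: 7873581/200 ≈ 39368.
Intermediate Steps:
r = -57 (r = 3 - (-10)*(-5 - 1) = 3 - (-10)*(-6) = 3 - 1*60 = 3 - 60 = -57)
U = 419/200 (U = -43*(-1/25) + 3*(⅛) = 43/25 + 3/8 = 419/200 ≈ 2.0950)
j(J) = -5 + J
b(z, m) = 17381/200 (b(z, m) = 89 - 1*419/200 = 89 - 419/200 = 17381/200)
b(r, j(-12)) - 1*(-39281) = 17381/200 - 1*(-39281) = 17381/200 + 39281 = 7873581/200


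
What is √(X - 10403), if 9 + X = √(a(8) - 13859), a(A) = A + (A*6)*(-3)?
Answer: √(-10412 + 3*I*√1555) ≈ 0.5797 + 102.04*I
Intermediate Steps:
a(A) = -17*A (a(A) = A + (6*A)*(-3) = A - 18*A = -17*A)
X = -9 + 3*I*√1555 (X = -9 + √(-17*8 - 13859) = -9 + √(-136 - 13859) = -9 + √(-13995) = -9 + 3*I*√1555 ≈ -9.0 + 118.3*I)
√(X - 10403) = √((-9 + 3*I*√1555) - 10403) = √(-10412 + 3*I*√1555)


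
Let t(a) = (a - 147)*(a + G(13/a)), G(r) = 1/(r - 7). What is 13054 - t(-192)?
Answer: -70675226/1357 ≈ -52082.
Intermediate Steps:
G(r) = 1/(-7 + r)
t(a) = (-147 + a)*(a + 1/(-7 + 13/a)) (t(a) = (a - 147)*(a + 1/(-7 + 13/a)) = (-147 + a)*(a + 1/(-7 + 13/a)))
13054 - t(-192) = 13054 - 7*(-192)*(294 + (-192)² - 149*(-192))/(-13 + 7*(-192)) = 13054 - 7*(-192)*(294 + 36864 + 28608)/(-13 - 1344) = 13054 - 7*(-192)*65766/(-1357) = 13054 - 7*(-192)*(-1)*65766/1357 = 13054 - 1*88389504/1357 = 13054 - 88389504/1357 = -70675226/1357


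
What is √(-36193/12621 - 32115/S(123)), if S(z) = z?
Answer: I*√70680886987998/517461 ≈ 16.247*I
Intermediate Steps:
√(-36193/12621 - 32115/S(123)) = √(-36193/12621 - 32115/123) = √(-36193*1/12621 - 32115*1/123) = √(-36193/12621 - 10705/41) = √(-136591718/517461) = I*√70680886987998/517461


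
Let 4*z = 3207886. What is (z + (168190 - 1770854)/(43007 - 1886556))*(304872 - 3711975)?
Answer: -10074635665676305605/3687098 ≈ -2.7324e+12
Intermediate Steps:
z = 1603943/2 (z = (1/4)*3207886 = 1603943/2 ≈ 8.0197e+5)
(z + (168190 - 1770854)/(43007 - 1886556))*(304872 - 3711975) = (1603943/2 + (168190 - 1770854)/(43007 - 1886556))*(304872 - 3711975) = (1603943/2 - 1602664/(-1843549))*(-3407103) = (1603943/2 - 1602664*(-1/1843549))*(-3407103) = (1603943/2 + 1602664/1843549)*(-3407103) = (2956950719035/3687098)*(-3407103) = -10074635665676305605/3687098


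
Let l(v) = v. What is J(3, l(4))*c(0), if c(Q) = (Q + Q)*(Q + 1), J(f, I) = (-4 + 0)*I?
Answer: 0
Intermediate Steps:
J(f, I) = -4*I
c(Q) = 2*Q*(1 + Q) (c(Q) = (2*Q)*(1 + Q) = 2*Q*(1 + Q))
J(3, l(4))*c(0) = (-4*4)*(2*0*(1 + 0)) = -32*0 = -16*0 = 0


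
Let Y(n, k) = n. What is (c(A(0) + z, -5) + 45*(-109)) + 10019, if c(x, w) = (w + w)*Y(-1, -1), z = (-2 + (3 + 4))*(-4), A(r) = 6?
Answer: 5124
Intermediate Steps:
z = -20 (z = (-2 + 7)*(-4) = 5*(-4) = -20)
c(x, w) = -2*w (c(x, w) = (w + w)*(-1) = (2*w)*(-1) = -2*w)
(c(A(0) + z, -5) + 45*(-109)) + 10019 = (-2*(-5) + 45*(-109)) + 10019 = (10 - 4905) + 10019 = -4895 + 10019 = 5124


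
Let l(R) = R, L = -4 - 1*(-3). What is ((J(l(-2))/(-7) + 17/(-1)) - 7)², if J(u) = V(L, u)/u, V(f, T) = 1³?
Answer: 112225/196 ≈ 572.58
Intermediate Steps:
L = -1 (L = -4 + 3 = -1)
V(f, T) = 1
J(u) = 1/u
((J(l(-2))/(-7) + 17/(-1)) - 7)² = ((1/(-2*(-7)) + 17/(-1)) - 7)² = ((-½*(-⅐) + 17*(-1)) - 7)² = ((1/14 - 17) - 7)² = (-237/14 - 7)² = (-335/14)² = 112225/196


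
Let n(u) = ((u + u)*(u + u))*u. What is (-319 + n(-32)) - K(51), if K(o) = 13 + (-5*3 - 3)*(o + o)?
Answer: -129568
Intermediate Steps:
n(u) = 4*u³ (n(u) = ((2*u)*(2*u))*u = (4*u²)*u = 4*u³)
K(o) = 13 - 36*o (K(o) = 13 + (-15 - 3)*(2*o) = 13 - 36*o)
(-319 + n(-32)) - K(51) = (-319 + 4*(-32)³) - (13 - 36*51) = (-319 + 4*(-32768)) - (13 - 1836) = (-319 - 131072) - 1*(-1823) = -131391 + 1823 = -129568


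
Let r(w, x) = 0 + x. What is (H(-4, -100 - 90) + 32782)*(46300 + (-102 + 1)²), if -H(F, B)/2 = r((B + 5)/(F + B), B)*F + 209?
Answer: 1742716844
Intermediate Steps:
r(w, x) = x
H(F, B) = -418 - 2*B*F (H(F, B) = -2*(B*F + 209) = -2*(209 + B*F) = -418 - 2*B*F)
(H(-4, -100 - 90) + 32782)*(46300 + (-102 + 1)²) = ((-418 - 2*(-100 - 90)*(-4)) + 32782)*(46300 + (-102 + 1)²) = ((-418 - 2*(-190)*(-4)) + 32782)*(46300 + (-101)²) = ((-418 - 1520) + 32782)*(46300 + 10201) = (-1938 + 32782)*56501 = 30844*56501 = 1742716844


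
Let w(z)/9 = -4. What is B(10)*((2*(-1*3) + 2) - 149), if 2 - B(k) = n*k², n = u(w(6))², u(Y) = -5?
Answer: 382194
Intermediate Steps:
w(z) = -36 (w(z) = 9*(-4) = -36)
n = 25 (n = (-5)² = 25)
B(k) = 2 - 25*k²
B(10)*((2*(-1*3) + 2) - 149) = (2 - 25*10²)*((2*(-1*3) + 2) - 149) = (2 - 25*100)*((2*(-3) + 2) - 149) = (2 - 2500)*((-6 + 2) - 149) = -2498*(-4 - 149) = -2498*(-153) = 382194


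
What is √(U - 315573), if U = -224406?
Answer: I*√539979 ≈ 734.83*I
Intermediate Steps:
√(U - 315573) = √(-224406 - 315573) = √(-539979) = I*√539979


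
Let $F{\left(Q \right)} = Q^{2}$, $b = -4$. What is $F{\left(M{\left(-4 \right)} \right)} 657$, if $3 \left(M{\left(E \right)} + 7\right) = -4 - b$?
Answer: $32193$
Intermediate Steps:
$M{\left(E \right)} = -7$ ($M{\left(E \right)} = -7 + \frac{-4 - -4}{3} = -7 + \frac{-4 + 4}{3} = -7 + \frac{1}{3} \cdot 0 = -7 + 0 = -7$)
$F{\left(M{\left(-4 \right)} \right)} 657 = \left(-7\right)^{2} \cdot 657 = 49 \cdot 657 = 32193$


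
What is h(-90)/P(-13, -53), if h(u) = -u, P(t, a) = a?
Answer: -90/53 ≈ -1.6981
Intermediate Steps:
h(-90)/P(-13, -53) = -1*(-90)/(-53) = 90*(-1/53) = -90/53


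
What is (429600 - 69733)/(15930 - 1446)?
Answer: 359867/14484 ≈ 24.846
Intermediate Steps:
(429600 - 69733)/(15930 - 1446) = 359867/14484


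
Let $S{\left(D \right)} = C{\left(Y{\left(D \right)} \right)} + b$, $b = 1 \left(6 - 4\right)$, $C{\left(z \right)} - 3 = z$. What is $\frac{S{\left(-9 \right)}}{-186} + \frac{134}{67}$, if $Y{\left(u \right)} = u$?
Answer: $\frac{188}{93} \approx 2.0215$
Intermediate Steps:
$C{\left(z \right)} = 3 + z$
$b = 2$ ($b = 1 \left(6 - 4\right) = 1 \cdot 2 = 2$)
$S{\left(D \right)} = 5 + D$ ($S{\left(D \right)} = \left(3 + D\right) + 2 = 5 + D$)
$\frac{S{\left(-9 \right)}}{-186} + \frac{134}{67} = \frac{5 - 9}{-186} + \frac{134}{67} = \left(-4\right) \left(- \frac{1}{186}\right) + 134 \cdot \frac{1}{67} = \frac{2}{93} + 2 = \frac{188}{93}$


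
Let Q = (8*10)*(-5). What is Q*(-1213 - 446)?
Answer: 663600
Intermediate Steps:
Q = -400 (Q = 80*(-5) = -400)
Q*(-1213 - 446) = -400*(-1213 - 446) = -400*(-1659) = 663600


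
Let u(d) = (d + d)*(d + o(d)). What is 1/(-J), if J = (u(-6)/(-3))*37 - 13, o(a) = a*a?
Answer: -1/4427 ≈ -0.00022589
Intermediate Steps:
o(a) = a²
u(d) = 2*d*(d + d²) (u(d) = (d + d)*(d + d²) = (2*d)*(d + d²) = 2*d*(d + d²))
J = 4427 (J = ((2*(-6)²*(1 - 6))/(-3))*37 - 13 = ((2*36*(-5))*(-⅓))*37 - 13 = -360*(-⅓)*37 - 13 = 120*37 - 13 = 4440 - 13 = 4427)
1/(-J) = 1/(-1*4427) = 1/(-4427) = -1/4427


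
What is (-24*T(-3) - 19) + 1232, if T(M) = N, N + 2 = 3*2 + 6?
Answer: 973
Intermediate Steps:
N = 10 (N = -2 + (3*2 + 6) = -2 + (6 + 6) = -2 + 12 = 10)
T(M) = 10
(-24*T(-3) - 19) + 1232 = (-24*10 - 19) + 1232 = (-240 - 19) + 1232 = -259 + 1232 = 973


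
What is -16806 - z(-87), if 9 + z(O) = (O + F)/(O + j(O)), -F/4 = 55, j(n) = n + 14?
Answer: -2687827/160 ≈ -16799.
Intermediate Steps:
j(n) = 14 + n
F = -220 (F = -4*55 = -220)
z(O) = -9 + (-220 + O)/(14 + 2*O) (z(O) = -9 + (O - 220)/(O + (14 + O)) = -9 + (-220 + O)/(14 + 2*O))
-16806 - z(-87) = -16806 - (-346 - 17*(-87))/(2*(7 - 87)) = -16806 - (-346 + 1479)/(2*(-80)) = -16806 - (-1)*1133/(2*80) = -16806 - 1*(-1133/160) = -16806 + 1133/160 = -2687827/160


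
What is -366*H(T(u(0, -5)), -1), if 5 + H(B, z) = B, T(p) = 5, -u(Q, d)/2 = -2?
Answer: 0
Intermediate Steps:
u(Q, d) = 4 (u(Q, d) = -2*(-2) = 4)
H(B, z) = -5 + B
-366*H(T(u(0, -5)), -1) = -366*(-5 + 5) = -366*0 = 0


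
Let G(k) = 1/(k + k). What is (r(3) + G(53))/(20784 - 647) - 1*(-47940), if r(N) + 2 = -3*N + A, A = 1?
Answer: 102328983621/2134522 ≈ 47940.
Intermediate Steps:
G(k) = 1/(2*k)
r(N) = -1 - 3*N (r(N) = -2 + (-3*N + 1) = -2 + (1 - 3*N) = -1 - 3*N)
(r(3) + G(53))/(20784 - 647) - 1*(-47940) = ((-1 - 3*3) + (½)/53)/(20784 - 647) - 1*(-47940) = ((-1 - 9) + (½)*(1/53))/20137 + 47940 = (-10 + 1/106)*(1/20137) + 47940 = -1059/106*1/20137 + 47940 = -1059/2134522 + 47940 = 102328983621/2134522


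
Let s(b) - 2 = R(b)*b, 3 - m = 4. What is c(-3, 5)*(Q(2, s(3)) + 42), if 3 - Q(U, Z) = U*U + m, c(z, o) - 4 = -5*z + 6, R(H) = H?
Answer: 1050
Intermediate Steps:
m = -1 (m = 3 - 1*4 = 3 - 4 = -1)
c(z, o) = 10 - 5*z (c(z, o) = 4 + (-5*z + 6) = 4 + (6 - 5*z) = 10 - 5*z)
s(b) = 2 + b² (s(b) = 2 + b*b = 2 + b²)
Q(U, Z) = 4 - U² (Q(U, Z) = 3 - (U*U - 1) = 3 - (U² - 1) = 3 - (-1 + U²) = 3 + (1 - U²) = 4 - U²)
c(-3, 5)*(Q(2, s(3)) + 42) = (10 - 5*(-3))*((4 - 1*2²) + 42) = (10 + 15)*((4 - 1*4) + 42) = 25*((4 - 4) + 42) = 25*(0 + 42) = 25*42 = 1050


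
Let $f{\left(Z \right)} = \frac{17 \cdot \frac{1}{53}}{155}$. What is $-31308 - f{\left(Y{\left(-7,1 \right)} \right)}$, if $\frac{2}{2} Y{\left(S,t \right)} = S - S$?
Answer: $- \frac{257195237}{8215} \approx -31308.0$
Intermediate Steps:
$Y{\left(S,t \right)} = 0$ ($Y{\left(S,t \right)} = S - S = 0$)
$f{\left(Z \right)} = \frac{17}{8215}$ ($f{\left(Z \right)} = 17 \cdot \frac{1}{53} \cdot \frac{1}{155} = \frac{17}{53} \cdot \frac{1}{155} = \frac{17}{8215}$)
$-31308 - f{\left(Y{\left(-7,1 \right)} \right)} = -31308 - \frac{17}{8215} = - \frac{257195237}{8215}$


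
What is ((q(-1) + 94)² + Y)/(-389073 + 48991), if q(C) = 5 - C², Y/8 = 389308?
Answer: -1562034/170041 ≈ -9.1862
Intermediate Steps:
Y = 3114464 (Y = 8*389308 = 3114464)
((q(-1) + 94)² + Y)/(-389073 + 48991) = (((5 - 1*(-1)²) + 94)² + 3114464)/(-389073 + 48991) = (((5 - 1*1) + 94)² + 3114464)/(-340082) = (((5 - 1) + 94)² + 3114464)*(-1/340082) = ((4 + 94)² + 3114464)*(-1/340082) = (98² + 3114464)*(-1/340082) = (9604 + 3114464)*(-1/340082) = 3124068*(-1/340082) = -1562034/170041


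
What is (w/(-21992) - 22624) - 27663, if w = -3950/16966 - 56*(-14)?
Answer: -9381455633729/186558136 ≈ -50287.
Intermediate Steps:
w = 6648697/8483 (w = -3950*1/16966 + 784 = -1975/8483 + 784 = 6648697/8483 ≈ 783.77)
(w/(-21992) - 22624) - 27663 = ((6648697/8483)/(-21992) - 22624) - 27663 = ((6648697/8483)*(-1/21992) - 22624) - 27663 = (-6648697/186558136 - 22624) - 27663 = -4220697917561/186558136 - 27663 = -9381455633729/186558136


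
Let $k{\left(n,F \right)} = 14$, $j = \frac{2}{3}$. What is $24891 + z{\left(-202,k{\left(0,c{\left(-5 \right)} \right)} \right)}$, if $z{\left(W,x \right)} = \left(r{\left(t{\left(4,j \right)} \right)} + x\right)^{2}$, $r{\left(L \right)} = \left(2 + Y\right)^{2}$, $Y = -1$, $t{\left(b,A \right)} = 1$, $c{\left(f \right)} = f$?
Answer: $25116$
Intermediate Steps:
$j = \frac{2}{3}$ ($j = 2 \cdot \frac{1}{3} = \frac{2}{3} \approx 0.66667$)
$r{\left(L \right)} = 1$ ($r{\left(L \right)} = \left(2 - 1\right)^{2} = 1^{2} = 1$)
$z{\left(W,x \right)} = \left(1 + x\right)^{2}$
$24891 + z{\left(-202,k{\left(0,c{\left(-5 \right)} \right)} \right)} = 24891 + \left(1 + 14\right)^{2} = 24891 + 15^{2} = 24891 + 225 = 25116$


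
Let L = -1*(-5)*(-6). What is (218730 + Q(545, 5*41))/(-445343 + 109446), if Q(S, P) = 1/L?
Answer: -6561899/10076910 ≈ -0.65118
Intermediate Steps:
L = -30 (L = 5*(-6) = -30)
Q(S, P) = -1/30 (Q(S, P) = 1/(-30) = -1/30)
(218730 + Q(545, 5*41))/(-445343 + 109446) = (218730 - 1/30)/(-445343 + 109446) = (6561899/30)/(-335897) = (6561899/30)*(-1/335897) = -6561899/10076910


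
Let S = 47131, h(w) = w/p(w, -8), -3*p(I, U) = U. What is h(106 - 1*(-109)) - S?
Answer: -376403/8 ≈ -47050.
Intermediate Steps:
p(I, U) = -U/3
h(w) = 3*w/8 (h(w) = w/((-⅓*(-8))) = w/(8/3) = w*(3/8) = 3*w/8)
h(106 - 1*(-109)) - S = 3*(106 - 1*(-109))/8 - 1*47131 = 3*(106 + 109)/8 - 47131 = (3/8)*215 - 47131 = 645/8 - 47131 = -376403/8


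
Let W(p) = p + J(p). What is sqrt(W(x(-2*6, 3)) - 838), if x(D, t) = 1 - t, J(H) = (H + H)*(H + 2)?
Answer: 2*I*sqrt(210) ≈ 28.983*I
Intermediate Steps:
J(H) = 2*H*(2 + H) (J(H) = (2*H)*(2 + H) = 2*H*(2 + H))
W(p) = p + 2*p*(2 + p)
sqrt(W(x(-2*6, 3)) - 838) = sqrt((1 - 1*3)*(5 + 2*(1 - 1*3)) - 838) = sqrt((1 - 3)*(5 + 2*(1 - 3)) - 838) = sqrt(-2*(5 + 2*(-2)) - 838) = sqrt(-2*(5 - 4) - 838) = sqrt(-2*1 - 838) = sqrt(-2 - 838) = sqrt(-840) = 2*I*sqrt(210)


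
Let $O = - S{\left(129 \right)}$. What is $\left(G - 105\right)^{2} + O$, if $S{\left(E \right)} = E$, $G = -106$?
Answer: $44392$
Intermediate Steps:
$O = -129$ ($O = \left(-1\right) 129 = -129$)
$\left(G - 105\right)^{2} + O = \left(-106 - 105\right)^{2} - 129 = \left(-211\right)^{2} - 129 = 44521 - 129 = 44392$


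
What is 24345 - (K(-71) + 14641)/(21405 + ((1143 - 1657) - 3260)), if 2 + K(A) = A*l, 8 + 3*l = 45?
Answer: 1287638795/52893 ≈ 24344.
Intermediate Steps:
l = 37/3 (l = -8/3 + (⅓)*45 = -8/3 + 15 = 37/3 ≈ 12.333)
K(A) = -2 + 37*A/3 (K(A) = -2 + A*(37/3) = -2 + 37*A/3)
24345 - (K(-71) + 14641)/(21405 + ((1143 - 1657) - 3260)) = 24345 - ((-2 + (37/3)*(-71)) + 14641)/(21405 + ((1143 - 1657) - 3260)) = 24345 - ((-2 - 2627/3) + 14641)/(21405 + (-514 - 3260)) = 24345 - (-2633/3 + 14641)/(21405 - 3774) = 24345 - 41290/(3*17631) = 24345 - 1*41290/52893 = 24345 - 41290/52893 = 1287638795/52893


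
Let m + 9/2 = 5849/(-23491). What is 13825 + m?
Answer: 649303033/46982 ≈ 13820.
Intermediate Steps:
m = -223117/46982 (m = -9/2 + 5849/(-23491) = -9/2 + 5849*(-1/23491) = -9/2 - 5849/23491 = -223117/46982 ≈ -4.7490)
13825 + m = 13825 - 223117/46982 = 649303033/46982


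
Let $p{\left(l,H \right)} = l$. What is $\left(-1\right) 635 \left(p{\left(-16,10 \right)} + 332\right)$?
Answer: $-200660$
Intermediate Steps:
$\left(-1\right) 635 \left(p{\left(-16,10 \right)} + 332\right) = \left(-1\right) 635 \left(-16 + 332\right) = \left(-635\right) 316 = -200660$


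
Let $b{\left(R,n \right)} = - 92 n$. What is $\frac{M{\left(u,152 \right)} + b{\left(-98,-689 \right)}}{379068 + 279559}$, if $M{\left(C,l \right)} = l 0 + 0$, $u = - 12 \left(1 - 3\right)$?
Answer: $\frac{63388}{658627} \approx 0.096243$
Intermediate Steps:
$u = 24$ ($u = \left(-12\right) \left(-2\right) = 24$)
$M{\left(C,l \right)} = 0$ ($M{\left(C,l \right)} = 0 + 0 = 0$)
$\frac{M{\left(u,152 \right)} + b{\left(-98,-689 \right)}}{379068 + 279559} = \frac{0 - -63388}{379068 + 279559} = \frac{0 + 63388}{658627} = 63388 \cdot \frac{1}{658627} = \frac{63388}{658627}$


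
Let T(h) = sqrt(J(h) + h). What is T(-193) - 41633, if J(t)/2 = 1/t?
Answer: -41633 + 3*I*sqrt(798827)/193 ≈ -41633.0 + 13.893*I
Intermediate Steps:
J(t) = 2/t
T(h) = sqrt(h + 2/h) (T(h) = sqrt(2/h + h) = sqrt(h + 2/h))
T(-193) - 41633 = sqrt(-193 + 2/(-193)) - 41633 = sqrt(-193 + 2*(-1/193)) - 41633 = sqrt(-193 - 2/193) - 41633 = sqrt(-37251/193) - 41633 = 3*I*sqrt(798827)/193 - 41633 = -41633 + 3*I*sqrt(798827)/193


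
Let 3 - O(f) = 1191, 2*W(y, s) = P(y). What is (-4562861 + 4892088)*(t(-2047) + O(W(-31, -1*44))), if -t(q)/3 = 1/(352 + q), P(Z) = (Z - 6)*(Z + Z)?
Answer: -220983417713/565 ≈ -3.9112e+8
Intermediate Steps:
P(Z) = 2*Z*(-6 + Z) (P(Z) = (-6 + Z)*(2*Z) = 2*Z*(-6 + Z))
W(y, s) = y*(-6 + y) (W(y, s) = (2*y*(-6 + y))/2 = y*(-6 + y))
O(f) = -1188 (O(f) = 3 - 1*1191 = 3 - 1191 = -1188)
t(q) = -3/(352 + q)
(-4562861 + 4892088)*(t(-2047) + O(W(-31, -1*44))) = (-4562861 + 4892088)*(-3/(352 - 2047) - 1188) = 329227*(-3/(-1695) - 1188) = 329227*(-3*(-1/1695) - 1188) = 329227*(1/565 - 1188) = 329227*(-671219/565) = -220983417713/565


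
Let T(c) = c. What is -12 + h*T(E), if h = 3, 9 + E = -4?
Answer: -51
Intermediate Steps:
E = -13 (E = -9 - 4 = -13)
-12 + h*T(E) = -12 + 3*(-13) = -12 - 39 = -51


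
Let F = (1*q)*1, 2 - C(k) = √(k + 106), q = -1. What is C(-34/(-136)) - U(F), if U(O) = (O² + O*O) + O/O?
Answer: -1 - 5*√17/2 ≈ -11.308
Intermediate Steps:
C(k) = 2 - √(106 + k) (C(k) = 2 - √(k + 106) = 2 - √(106 + k))
F = -1 (F = (1*(-1))*1 = -1*1 = -1)
U(O) = 1 + 2*O² (U(O) = (O² + O²) + 1 = 2*O² + 1 = 1 + 2*O²)
C(-34/(-136)) - U(F) = (2 - √(106 - 34/(-136))) - (1 + 2*(-1)²) = (2 - √(106 - 34*(-1/136))) - (1 + 2*1) = (2 - √(106 + ¼)) - (1 + 2) = (2 - √(425/4)) - 1*3 = (2 - 5*√17/2) - 3 = -1 - 5*√17/2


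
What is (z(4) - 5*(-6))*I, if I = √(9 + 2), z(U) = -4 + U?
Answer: 30*√11 ≈ 99.499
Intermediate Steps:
I = √11 ≈ 3.3166
(z(4) - 5*(-6))*I = ((-4 + 4) - 5*(-6))*√11 = (0 + 30)*√11 = 30*√11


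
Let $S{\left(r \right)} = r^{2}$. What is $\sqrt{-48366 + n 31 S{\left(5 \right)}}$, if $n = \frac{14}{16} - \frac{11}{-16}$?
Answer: $\frac{i \sqrt{754481}}{4} \approx 217.15 i$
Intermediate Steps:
$n = \frac{25}{16}$ ($n = 14 \cdot \frac{1}{16} - - \frac{11}{16} = \frac{7}{8} + \frac{11}{16} = \frac{25}{16} \approx 1.5625$)
$\sqrt{-48366 + n 31 S{\left(5 \right)}} = \sqrt{-48366 + \frac{25}{16} \cdot 31 \cdot 5^{2}} = \sqrt{-48366 + \frac{775}{16} \cdot 25} = \sqrt{-48366 + \frac{19375}{16}} = \sqrt{- \frac{754481}{16}} = \frac{i \sqrt{754481}}{4}$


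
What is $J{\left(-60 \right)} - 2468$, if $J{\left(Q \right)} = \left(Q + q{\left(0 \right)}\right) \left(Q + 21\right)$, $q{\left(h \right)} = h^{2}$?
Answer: $-128$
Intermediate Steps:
$J{\left(Q \right)} = Q \left(21 + Q\right)$ ($J{\left(Q \right)} = \left(Q + 0^{2}\right) \left(Q + 21\right) = \left(Q + 0\right) \left(21 + Q\right) = Q \left(21 + Q\right)$)
$J{\left(-60 \right)} - 2468 = - 60 \left(21 - 60\right) - 2468 = \left(-60\right) \left(-39\right) - 2468 = 2340 - 2468 = -128$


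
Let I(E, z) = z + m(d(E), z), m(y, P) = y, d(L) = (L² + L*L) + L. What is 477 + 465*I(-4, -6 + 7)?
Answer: 13962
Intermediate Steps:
d(L) = L + 2*L² (d(L) = (L² + L²) + L = 2*L² + L = L + 2*L²)
I(E, z) = z + E*(1 + 2*E)
477 + 465*I(-4, -6 + 7) = 477 + 465*((-6 + 7) - 4*(1 + 2*(-4))) = 477 + 465*(1 - 4*(1 - 8)) = 477 + 465*(1 - 4*(-7)) = 477 + 465*(1 + 28) = 477 + 465*29 = 477 + 13485 = 13962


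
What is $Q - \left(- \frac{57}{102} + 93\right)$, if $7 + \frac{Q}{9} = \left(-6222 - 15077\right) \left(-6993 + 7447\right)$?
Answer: $- \frac{2958947561}{34} \approx -8.7028 \cdot 10^{7}$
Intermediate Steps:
$Q = -87027777$ ($Q = -63 + 9 \left(-6222 - 15077\right) \left(-6993 + 7447\right) = -63 + 9 \left(\left(-21299\right) 454\right) = -63 + 9 \left(-9669746\right) = -63 - 87027714 = -87027777$)
$Q - \left(- \frac{57}{102} + 93\right) = -87027777 - \left(- \frac{57}{102} + 93\right) = -87027777 - \left(\left(-57\right) \frac{1}{102} + 93\right) = -87027777 - \left(- \frac{19}{34} + 93\right) = -87027777 - \frac{3143}{34} = - \frac{2958947561}{34}$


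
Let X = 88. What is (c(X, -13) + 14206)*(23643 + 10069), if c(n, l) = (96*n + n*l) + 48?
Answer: 726763296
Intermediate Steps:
c(n, l) = 48 + 96*n + l*n (c(n, l) = (96*n + l*n) + 48 = 48 + 96*n + l*n)
(c(X, -13) + 14206)*(23643 + 10069) = ((48 + 96*88 - 13*88) + 14206)*(23643 + 10069) = ((48 + 8448 - 1144) + 14206)*33712 = (7352 + 14206)*33712 = 21558*33712 = 726763296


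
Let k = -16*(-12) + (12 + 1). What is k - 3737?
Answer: -3532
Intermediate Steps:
k = 205 (k = 192 + 13 = 205)
k - 3737 = 205 - 3737 = -3532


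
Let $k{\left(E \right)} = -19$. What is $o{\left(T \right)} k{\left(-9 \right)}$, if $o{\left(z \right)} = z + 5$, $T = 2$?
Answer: $-133$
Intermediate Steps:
$o{\left(z \right)} = 5 + z$
$o{\left(T \right)} k{\left(-9 \right)} = \left(5 + 2\right) \left(-19\right) = 7 \left(-19\right) = -133$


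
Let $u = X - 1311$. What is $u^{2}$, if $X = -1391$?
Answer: $7300804$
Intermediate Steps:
$u = -2702$ ($u = -1391 - 1311 = -2702$)
$u^{2} = \left(-2702\right)^{2} = 7300804$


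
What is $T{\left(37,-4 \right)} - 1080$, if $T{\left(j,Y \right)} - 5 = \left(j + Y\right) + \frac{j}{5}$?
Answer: $- \frac{5173}{5} \approx -1034.6$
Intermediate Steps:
$T{\left(j,Y \right)} = 5 + Y + \frac{6 j}{5}$ ($T{\left(j,Y \right)} = 5 + \left(\left(j + Y\right) + \frac{j}{5}\right) = 5 + \left(\left(Y + j\right) + j \frac{1}{5}\right) = 5 + \left(\left(Y + j\right) + \frac{j}{5}\right) = 5 + \left(Y + \frac{6 j}{5}\right) = 5 + Y + \frac{6 j}{5}$)
$T{\left(37,-4 \right)} - 1080 = \left(5 - 4 + \frac{6}{5} \cdot 37\right) - 1080 = \left(5 - 4 + \frac{222}{5}\right) - 1080 = \frac{227}{5} - 1080 = - \frac{5173}{5}$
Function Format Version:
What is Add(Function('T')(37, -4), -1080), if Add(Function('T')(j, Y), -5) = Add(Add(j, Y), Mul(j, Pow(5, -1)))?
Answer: Rational(-5173, 5) ≈ -1034.6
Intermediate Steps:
Function('T')(j, Y) = Add(5, Y, Mul(Rational(6, 5), j)) (Function('T')(j, Y) = Add(5, Add(Add(j, Y), Mul(j, Pow(5, -1)))) = Add(5, Add(Add(Y, j), Mul(j, Rational(1, 5)))) = Add(5, Add(Add(Y, j), Mul(Rational(1, 5), j))) = Add(5, Add(Y, Mul(Rational(6, 5), j))) = Add(5, Y, Mul(Rational(6, 5), j)))
Add(Function('T')(37, -4), -1080) = Add(Add(5, -4, Mul(Rational(6, 5), 37)), -1080) = Add(Add(5, -4, Rational(222, 5)), -1080) = Add(Rational(227, 5), -1080) = Rational(-5173, 5)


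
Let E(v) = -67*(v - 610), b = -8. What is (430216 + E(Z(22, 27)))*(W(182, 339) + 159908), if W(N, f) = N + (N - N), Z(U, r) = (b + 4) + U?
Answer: 75223089200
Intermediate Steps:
Z(U, r) = -4 + U (Z(U, r) = (-8 + 4) + U = -4 + U)
E(v) = 40870 - 67*v (E(v) = -67*(-610 + v) = 40870 - 67*v)
W(N, f) = N (W(N, f) = N + 0 = N)
(430216 + E(Z(22, 27)))*(W(182, 339) + 159908) = (430216 + (40870 - 67*(-4 + 22)))*(182 + 159908) = (430216 + (40870 - 67*18))*160090 = (430216 + (40870 - 1206))*160090 = (430216 + 39664)*160090 = 469880*160090 = 75223089200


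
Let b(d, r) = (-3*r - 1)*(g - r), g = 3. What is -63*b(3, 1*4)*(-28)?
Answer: 22932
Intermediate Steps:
b(d, r) = (-1 - 3*r)*(3 - r) (b(d, r) = (-3*r - 1)*(3 - r) = (-1 - 3*r)*(3 - r))
-63*b(3, 1*4)*(-28) = -63*(-3 - 8*4 + 3*(1*4)²)*(-28) = -63*(-3 - 8*4 + 3*4²)*(-28) = -63*(-3 - 32 + 3*16)*(-28) = -63*(-3 - 32 + 48)*(-28) = -63*13*(-28) = -819*(-28) = 22932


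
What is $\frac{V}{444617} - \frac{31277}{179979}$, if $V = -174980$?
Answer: $- \frac{45399011329}{80021723043} \approx -0.56733$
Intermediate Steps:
$\frac{V}{444617} - \frac{31277}{179979} = - \frac{174980}{444617} - \frac{31277}{179979} = - \frac{45399011329}{80021723043}$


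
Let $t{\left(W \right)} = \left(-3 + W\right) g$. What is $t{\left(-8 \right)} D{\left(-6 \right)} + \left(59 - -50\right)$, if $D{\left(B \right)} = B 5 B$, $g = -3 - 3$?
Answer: $11989$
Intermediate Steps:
$g = -6$ ($g = -3 - 3 = -6$)
$t{\left(W \right)} = 18 - 6 W$ ($t{\left(W \right)} = \left(-3 + W\right) \left(-6\right) = 18 - 6 W$)
$D{\left(B \right)} = 5 B^{2}$ ($D{\left(B \right)} = 5 B B = 5 B^{2}$)
$t{\left(-8 \right)} D{\left(-6 \right)} + \left(59 - -50\right) = \left(18 - -48\right) 5 \left(-6\right)^{2} + \left(59 - -50\right) = \left(18 + 48\right) 5 \cdot 36 + \left(59 + 50\right) = 66 \cdot 180 + 109 = 11880 + 109 = 11989$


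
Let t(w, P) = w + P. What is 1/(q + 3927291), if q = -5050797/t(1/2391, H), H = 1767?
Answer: 4224898/16580327435691 ≈ 2.5481e-7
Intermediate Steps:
t(w, P) = P + w
q = -12076455627/4224898 (q = -5050797/(1767 + 1/2391) = -5050797/4224898/2391 = -5050797*2391/4224898 = -12076455627/4224898 ≈ -2858.4)
1/(q + 3927291) = 1/(-12076455627/4224898 + 3927291) = 1/(16580327435691/4224898) = 4224898/16580327435691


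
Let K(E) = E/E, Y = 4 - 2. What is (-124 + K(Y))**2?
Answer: 15129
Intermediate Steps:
Y = 2
K(E) = 1
(-124 + K(Y))**2 = (-124 + 1)**2 = (-123)**2 = 15129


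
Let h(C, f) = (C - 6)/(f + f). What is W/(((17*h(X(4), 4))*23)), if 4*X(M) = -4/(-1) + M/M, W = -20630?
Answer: 660160/7429 ≈ 88.863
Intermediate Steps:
X(M) = 5/4 (X(M) = (-4/(-1) + M/M)/4 = (-4*(-1) + 1)/4 = (4 + 1)/4 = (¼)*5 = 5/4)
h(C, f) = (-6 + C)/(2*f) (h(C, f) = (-6 + C)/((2*f)) = (-6 + C)*(1/(2*f)) = (-6 + C)/(2*f))
W/(((17*h(X(4), 4))*23)) = -20630*8/(391*(-6 + 5/4)) = -20630/((17*((½)*(¼)*(-19/4)))*23) = -20630/((17*(-19/32))*23) = -20630/((-323/32*23)) = -20630/(-7429/32) = -20630*(-32/7429) = 660160/7429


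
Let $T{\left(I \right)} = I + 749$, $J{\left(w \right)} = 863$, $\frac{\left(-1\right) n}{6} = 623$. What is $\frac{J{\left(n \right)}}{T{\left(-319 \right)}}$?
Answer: $\frac{863}{430} \approx 2.007$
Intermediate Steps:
$n = -3738$ ($n = \left(-6\right) 623 = -3738$)
$T{\left(I \right)} = 749 + I$
$\frac{J{\left(n \right)}}{T{\left(-319 \right)}} = \frac{863}{749 - 319} = \frac{863}{430}$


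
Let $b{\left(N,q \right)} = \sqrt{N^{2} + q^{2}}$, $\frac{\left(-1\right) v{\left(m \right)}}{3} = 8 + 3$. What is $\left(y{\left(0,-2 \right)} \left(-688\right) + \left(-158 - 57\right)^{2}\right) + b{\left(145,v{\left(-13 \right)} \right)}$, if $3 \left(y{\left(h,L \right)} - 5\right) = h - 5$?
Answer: $\frac{131795}{3} + \sqrt{22114} \approx 44080.0$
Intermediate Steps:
$y{\left(h,L \right)} = \frac{10}{3} + \frac{h}{3}$ ($y{\left(h,L \right)} = 5 + \frac{h - 5}{3} = 5 + \frac{-5 + h}{3} = 5 + \left(- \frac{5}{3} + \frac{h}{3}\right) = \frac{10}{3} + \frac{h}{3}$)
$v{\left(m \right)} = -33$ ($v{\left(m \right)} = - 3 \left(8 + 3\right) = \left(-3\right) 11 = -33$)
$\left(y{\left(0,-2 \right)} \left(-688\right) + \left(-158 - 57\right)^{2}\right) + b{\left(145,v{\left(-13 \right)} \right)} = \left(\left(\frac{10}{3} + \frac{1}{3} \cdot 0\right) \left(-688\right) + \left(-158 - 57\right)^{2}\right) + \sqrt{145^{2} + \left(-33\right)^{2}} = \left(\left(\frac{10}{3} + 0\right) \left(-688\right) + \left(-215\right)^{2}\right) + \sqrt{21025 + 1089} = \left(\frac{10}{3} \left(-688\right) + 46225\right) + \sqrt{22114} = \left(- \frac{6880}{3} + 46225\right) + \sqrt{22114} = \frac{131795}{3} + \sqrt{22114}$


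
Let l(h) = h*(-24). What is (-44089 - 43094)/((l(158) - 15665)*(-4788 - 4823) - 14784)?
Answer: -87183/186986443 ≈ -0.00046625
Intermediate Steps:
l(h) = -24*h
(-44089 - 43094)/((l(158) - 15665)*(-4788 - 4823) - 14784) = (-44089 - 43094)/((-24*158 - 15665)*(-4788 - 4823) - 14784) = -87183/((-3792 - 15665)*(-9611) - 14784) = -87183/(-19457*(-9611) - 14784) = -87183/(187001227 - 14784) = -87183/186986443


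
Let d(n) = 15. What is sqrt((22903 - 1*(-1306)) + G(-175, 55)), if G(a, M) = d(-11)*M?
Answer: sqrt(25034) ≈ 158.22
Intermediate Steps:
G(a, M) = 15*M
sqrt((22903 - 1*(-1306)) + G(-175, 55)) = sqrt((22903 - 1*(-1306)) + 15*55) = sqrt((22903 + 1306) + 825) = sqrt(24209 + 825) = sqrt(25034)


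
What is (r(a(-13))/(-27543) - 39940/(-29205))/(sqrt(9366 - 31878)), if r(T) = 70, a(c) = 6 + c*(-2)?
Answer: -36600769*I*sqrt(1407)/150904185894 ≈ -0.0090978*I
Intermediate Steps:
a(c) = 6 - 2*c
(r(a(-13))/(-27543) - 39940/(-29205))/(sqrt(9366 - 31878)) = (70/(-27543) - 39940/(-29205))/(sqrt(9366 - 31878)) = (70*(-1/27543) - 39940*(-1/29205))/(sqrt(-22512)) = (-70/27543 + 7988/5841)/((4*I*sqrt(1407))) = 73201538*(-I*sqrt(1407)/5628)/53626221 = -36600769*I*sqrt(1407)/150904185894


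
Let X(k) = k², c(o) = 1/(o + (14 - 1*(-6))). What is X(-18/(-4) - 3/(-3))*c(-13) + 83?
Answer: 2445/28 ≈ 87.321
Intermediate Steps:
c(o) = 1/(20 + o) (c(o) = 1/(o + (14 + 6)) = 1/(o + 20) = 1/(20 + o))
X(-18/(-4) - 3/(-3))*c(-13) + 83 = (-18/(-4) - 3/(-3))²/(20 - 13) + 83 = (-18*(-¼) - 3*(-⅓))²/7 + 83 = (9/2 + 1)²*(⅐) + 83 = (11/2)²*(⅐) + 83 = (121/4)*(⅐) + 83 = 121/28 + 83 = 2445/28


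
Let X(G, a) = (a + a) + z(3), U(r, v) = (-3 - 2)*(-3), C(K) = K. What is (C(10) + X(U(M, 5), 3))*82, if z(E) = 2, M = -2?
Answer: 1476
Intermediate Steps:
U(r, v) = 15 (U(r, v) = -5*(-3) = 15)
X(G, a) = 2 + 2*a (X(G, a) = (a + a) + 2 = 2*a + 2 = 2 + 2*a)
(C(10) + X(U(M, 5), 3))*82 = (10 + (2 + 2*3))*82 = (10 + (2 + 6))*82 = (10 + 8)*82 = 18*82 = 1476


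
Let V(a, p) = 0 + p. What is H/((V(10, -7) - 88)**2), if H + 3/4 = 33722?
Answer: 26977/7220 ≈ 3.7364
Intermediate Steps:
V(a, p) = p
H = 134885/4 (H = -3/4 + 33722 = 134885/4 ≈ 33721.)
H/((V(10, -7) - 88)**2) = 134885/(4*((-7 - 88)**2)) = 134885/(4*((-95)**2)) = (134885/4)/9025 = (134885/4)*(1/9025) = 26977/7220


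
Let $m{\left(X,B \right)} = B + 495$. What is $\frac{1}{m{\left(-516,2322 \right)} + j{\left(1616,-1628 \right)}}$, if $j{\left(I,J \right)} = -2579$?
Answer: $\frac{1}{238} \approx 0.0042017$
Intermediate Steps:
$m{\left(X,B \right)} = 495 + B$
$\frac{1}{m{\left(-516,2322 \right)} + j{\left(1616,-1628 \right)}} = \frac{1}{\left(495 + 2322\right) - 2579} = \frac{1}{2817 - 2579} = \frac{1}{238}$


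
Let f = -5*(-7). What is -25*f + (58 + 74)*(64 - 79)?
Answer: -2855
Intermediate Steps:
f = 35
-25*f + (58 + 74)*(64 - 79) = -25*35 + (58 + 74)*(64 - 79) = -875 + 132*(-15) = -875 - 1980 = -2855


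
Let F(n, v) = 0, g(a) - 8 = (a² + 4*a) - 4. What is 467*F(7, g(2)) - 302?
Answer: -302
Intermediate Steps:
g(a) = 4 + a² + 4*a (g(a) = 8 + ((a² + 4*a) - 4) = 8 + (-4 + a² + 4*a) = 4 + a² + 4*a)
467*F(7, g(2)) - 302 = 467*0 - 302 = 0 - 302 = -302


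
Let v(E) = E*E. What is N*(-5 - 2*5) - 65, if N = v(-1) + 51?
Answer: -845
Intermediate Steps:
v(E) = E²
N = 52 (N = (-1)² + 51 = 1 + 51 = 52)
N*(-5 - 2*5) - 65 = 52*(-5 - 2*5) - 65 = 52*(-5 - 10) - 65 = 52*(-15) - 65 = -780 - 65 = -845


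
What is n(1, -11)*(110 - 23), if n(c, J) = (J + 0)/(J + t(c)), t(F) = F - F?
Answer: 87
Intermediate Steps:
t(F) = 0
n(c, J) = 1 (n(c, J) = (J + 0)/(J + 0) = J/J = 1)
n(1, -11)*(110 - 23) = 1*(110 - 23) = 1*87 = 87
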